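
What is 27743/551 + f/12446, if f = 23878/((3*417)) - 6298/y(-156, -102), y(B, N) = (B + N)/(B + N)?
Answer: 213814475479/4289520123 ≈ 49.846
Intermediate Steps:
y(B, N) = 1
f = -7854920/1251 (f = 23878/((3*417)) - 6298/1 = 23878/1251 - 6298*1 = 23878*(1/1251) - 6298 = 23878/1251 - 6298 = -7854920/1251 ≈ -6278.9)
27743/551 + f/12446 = 27743/551 - 7854920/1251/12446 = 27743*(1/551) - 7854920/1251*1/12446 = 27743/551 - 3927460/7784973 = 213814475479/4289520123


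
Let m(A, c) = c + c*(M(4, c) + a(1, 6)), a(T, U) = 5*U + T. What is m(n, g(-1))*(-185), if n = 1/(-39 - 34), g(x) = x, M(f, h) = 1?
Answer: 6105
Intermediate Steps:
a(T, U) = T + 5*U
n = -1/73 (n = 1/(-73) = -1/73 ≈ -0.013699)
m(A, c) = 33*c (m(A, c) = c + c*(1 + (1 + 5*6)) = c + c*(1 + (1 + 30)) = c + c*(1 + 31) = c + c*32 = c + 32*c = 33*c)
m(n, g(-1))*(-185) = (33*(-1))*(-185) = -33*(-185) = 6105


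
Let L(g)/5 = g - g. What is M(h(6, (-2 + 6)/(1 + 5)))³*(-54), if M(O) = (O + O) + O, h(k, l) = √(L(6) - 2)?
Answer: 2916*I*√2 ≈ 4123.8*I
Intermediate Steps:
L(g) = 0 (L(g) = 5*(g - g) = 5*0 = 0)
h(k, l) = I*√2 (h(k, l) = √(0 - 2) = √(-2) = I*√2)
M(O) = 3*O (M(O) = 2*O + O = 3*O)
M(h(6, (-2 + 6)/(1 + 5)))³*(-54) = (3*(I*√2))³*(-54) = (3*I*√2)³*(-54) = -54*I*√2*(-54) = 2916*I*√2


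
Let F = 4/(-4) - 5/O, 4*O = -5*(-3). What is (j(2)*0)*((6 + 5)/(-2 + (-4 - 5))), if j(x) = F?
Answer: 0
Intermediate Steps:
O = 15/4 (O = (-5*(-3))/4 = (¼)*15 = 15/4 ≈ 3.7500)
F = -7/3 (F = 4/(-4) - 5/15/4 = 4*(-¼) - 5*4/15 = -1 - 4/3 = -7/3 ≈ -2.3333)
j(x) = -7/3
(j(2)*0)*((6 + 5)/(-2 + (-4 - 5))) = (-7/3*0)*((6 + 5)/(-2 + (-4 - 5))) = 0*(11/(-2 - 9)) = 0*(11/(-11)) = 0*(11*(-1/11)) = 0*(-1) = 0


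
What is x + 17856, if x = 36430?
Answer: 54286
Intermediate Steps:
x + 17856 = 36430 + 17856 = 54286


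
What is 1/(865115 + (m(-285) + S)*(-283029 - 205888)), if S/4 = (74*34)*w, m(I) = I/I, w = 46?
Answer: -1/226340815450 ≈ -4.4181e-12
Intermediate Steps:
m(I) = 1
S = 462944 (S = 4*((74*34)*46) = 4*(2516*46) = 4*115736 = 462944)
1/(865115 + (m(-285) + S)*(-283029 - 205888)) = 1/(865115 + (1 + 462944)*(-283029 - 205888)) = 1/(865115 + 462945*(-488917)) = 1/(865115 - 226341680565) = 1/(-226340815450) = -1/226340815450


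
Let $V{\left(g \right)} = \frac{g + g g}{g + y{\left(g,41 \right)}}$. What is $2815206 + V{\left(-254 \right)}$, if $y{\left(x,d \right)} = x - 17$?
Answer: $\frac{1477918888}{525} \approx 2.8151 \cdot 10^{6}$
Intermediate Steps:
$y{\left(x,d \right)} = -17 + x$ ($y{\left(x,d \right)} = x - 17 = -17 + x$)
$V{\left(g \right)} = \frac{g + g^{2}}{-17 + 2 g}$ ($V{\left(g \right)} = \frac{g + g g}{g + \left(-17 + g\right)} = \frac{g + g^{2}}{-17 + 2 g}$)
$2815206 + V{\left(-254 \right)} = 2815206 - \frac{254 \left(1 - 254\right)}{-17 + 2 \left(-254\right)} = 2815206 - 254 \frac{1}{-17 - 508} \left(-253\right) = 2815206 - 254 \frac{1}{-525} \left(-253\right) = 2815206 - \left(- \frac{254}{525}\right) \left(-253\right) = 2815206 - \frac{64262}{525} = \frac{1477918888}{525}$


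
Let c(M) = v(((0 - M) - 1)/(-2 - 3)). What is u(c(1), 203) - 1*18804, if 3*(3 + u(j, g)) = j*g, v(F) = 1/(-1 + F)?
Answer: -170278/9 ≈ -18920.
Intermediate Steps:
c(M) = 1/(-4/5 + M/5) (c(M) = 1/(-1 + ((0 - M) - 1)/(-2 - 3)) = 1/(-1 + (-M - 1)/(-5)) = 1/(-1 + (-1 - M)*(-1/5)) = 1/(-1 + (1/5 + M/5)) = 1/(-4/5 + M/5))
u(j, g) = -3 + g*j/3 (u(j, g) = -3 + (j*g)/3 = -3 + (g*j)/3 = -3 + g*j/3)
u(c(1), 203) - 1*18804 = (-3 + (1/3)*203*(5/(-4 + 1))) - 1*18804 = (-3 + (1/3)*203*(5/(-3))) - 18804 = (-3 + (1/3)*203*(5*(-1/3))) - 18804 = (-3 + (1/3)*203*(-5/3)) - 18804 = (-3 - 1015/9) - 18804 = -1042/9 - 18804 = -170278/9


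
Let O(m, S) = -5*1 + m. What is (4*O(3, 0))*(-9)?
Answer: 72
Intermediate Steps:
O(m, S) = -5 + m
(4*O(3, 0))*(-9) = (4*(-5 + 3))*(-9) = (4*(-2))*(-9) = -8*(-9) = 72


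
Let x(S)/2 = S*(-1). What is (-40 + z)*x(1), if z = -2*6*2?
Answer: 128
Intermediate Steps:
x(S) = -2*S (x(S) = 2*(S*(-1)) = 2*(-S) = -2*S)
z = -24 (z = -12*2 = -24)
(-40 + z)*x(1) = (-40 - 24)*(-2*1) = -64*(-2) = 128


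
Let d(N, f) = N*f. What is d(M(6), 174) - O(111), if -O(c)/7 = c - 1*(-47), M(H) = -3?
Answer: 584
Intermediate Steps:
O(c) = -329 - 7*c (O(c) = -7*(c - 1*(-47)) = -7*(c + 47) = -7*(47 + c) = -329 - 7*c)
d(M(6), 174) - O(111) = -3*174 - (-329 - 7*111) = -522 - (-329 - 777) = -522 - 1*(-1106) = -522 + 1106 = 584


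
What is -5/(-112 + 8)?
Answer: 5/104 ≈ 0.048077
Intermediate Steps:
-5/(-112 + 8) = -5/(-104) = -1/104*(-5) = 5/104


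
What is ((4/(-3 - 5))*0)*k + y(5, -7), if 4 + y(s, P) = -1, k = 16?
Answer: -5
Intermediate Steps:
y(s, P) = -5 (y(s, P) = -4 - 1 = -5)
((4/(-3 - 5))*0)*k + y(5, -7) = ((4/(-3 - 5))*0)*16 - 5 = ((4/(-8))*0)*16 - 5 = ((4*(-1/8))*0)*16 - 5 = -1/2*0*16 - 5 = 0*16 - 5 = 0 - 5 = -5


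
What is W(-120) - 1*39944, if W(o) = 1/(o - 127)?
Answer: -9866169/247 ≈ -39944.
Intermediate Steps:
W(o) = 1/(-127 + o)
W(-120) - 1*39944 = 1/(-127 - 120) - 1*39944 = 1/(-247) - 39944 = -1/247 - 39944 = -9866169/247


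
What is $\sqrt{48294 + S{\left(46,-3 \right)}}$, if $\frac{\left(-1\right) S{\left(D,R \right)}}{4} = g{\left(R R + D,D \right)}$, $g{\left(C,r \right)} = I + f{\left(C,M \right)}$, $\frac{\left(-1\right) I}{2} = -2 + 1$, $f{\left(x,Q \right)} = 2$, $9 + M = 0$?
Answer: $\sqrt{48278} \approx 219.72$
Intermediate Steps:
$M = -9$ ($M = -9 + 0 = -9$)
$I = 2$ ($I = - 2 \left(-2 + 1\right) = \left(-2\right) \left(-1\right) = 2$)
$g{\left(C,r \right)} = 4$ ($g{\left(C,r \right)} = 2 + 2 = 4$)
$S{\left(D,R \right)} = -16$ ($S{\left(D,R \right)} = \left(-4\right) 4 = -16$)
$\sqrt{48294 + S{\left(46,-3 \right)}} = \sqrt{48294 - 16} = \sqrt{48278}$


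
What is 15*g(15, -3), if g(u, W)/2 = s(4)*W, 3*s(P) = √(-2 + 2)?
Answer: 0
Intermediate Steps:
s(P) = 0 (s(P) = √(-2 + 2)/3 = √0/3 = (⅓)*0 = 0)
g(u, W) = 0 (g(u, W) = 2*(0*W) = 2*0 = 0)
15*g(15, -3) = 15*0 = 0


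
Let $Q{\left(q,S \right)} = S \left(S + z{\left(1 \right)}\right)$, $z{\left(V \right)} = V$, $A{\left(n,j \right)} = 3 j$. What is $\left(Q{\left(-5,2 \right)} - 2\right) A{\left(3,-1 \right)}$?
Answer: $-12$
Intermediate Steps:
$Q{\left(q,S \right)} = S \left(1 + S\right)$ ($Q{\left(q,S \right)} = S \left(S + 1\right) = S \left(1 + S\right)$)
$\left(Q{\left(-5,2 \right)} - 2\right) A{\left(3,-1 \right)} = \left(2 \left(1 + 2\right) - 2\right) 3 \left(-1\right) = \left(2 \cdot 3 - 2\right) \left(-3\right) = \left(6 - 2\right) \left(-3\right) = 4 \left(-3\right) = -12$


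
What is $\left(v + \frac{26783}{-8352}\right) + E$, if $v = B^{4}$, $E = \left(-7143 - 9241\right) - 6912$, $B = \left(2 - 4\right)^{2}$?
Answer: $- \frac{192456863}{8352} \approx -23043.0$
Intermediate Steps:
$B = 4$ ($B = \left(-2\right)^{2} = 4$)
$E = -23296$ ($E = -16384 - 6912 = -23296$)
$v = 256$ ($v = 4^{4} = 256$)
$\left(v + \frac{26783}{-8352}\right) + E = \left(256 + \frac{26783}{-8352}\right) - 23296 = \left(256 + 26783 \left(- \frac{1}{8352}\right)\right) - 23296 = \left(256 - \frac{26783}{8352}\right) - 23296 = \frac{2111329}{8352} - 23296 = - \frac{192456863}{8352}$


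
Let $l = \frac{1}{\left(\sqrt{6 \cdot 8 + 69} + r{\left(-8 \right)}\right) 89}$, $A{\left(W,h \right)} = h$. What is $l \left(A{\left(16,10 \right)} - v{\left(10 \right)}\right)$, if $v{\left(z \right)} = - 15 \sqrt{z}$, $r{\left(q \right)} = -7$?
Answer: $\frac{35}{3026} + \frac{15 \sqrt{13}}{3026} + \frac{45 \sqrt{130}}{6052} + \frac{105 \sqrt{10}}{6052} \approx 0.16908$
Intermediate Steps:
$l = \frac{1}{89 \left(-7 + 3 \sqrt{13}\right)}$ ($l = \frac{1}{\left(\sqrt{6 \cdot 8 + 69} - 7\right) 89} = \frac{1}{\sqrt{48 + 69} - 7} \cdot \frac{1}{89} = \frac{1}{\sqrt{117} - 7} \cdot \frac{1}{89} = \frac{1}{3 \sqrt{13} - 7} \cdot \frac{1}{89} = \frac{1}{-7 + 3 \sqrt{13}} \cdot \frac{1}{89} = \frac{1}{89 \left(-7 + 3 \sqrt{13}\right)} \approx 0.0029439$)
$l \left(A{\left(16,10 \right)} - v{\left(10 \right)}\right) = \left(\frac{7}{6052} + \frac{3 \sqrt{13}}{6052}\right) \left(10 - - 15 \sqrt{10}\right) = \left(\frac{7}{6052} + \frac{3 \sqrt{13}}{6052}\right) \left(10 + 15 \sqrt{10}\right) = \left(10 + 15 \sqrt{10}\right) \left(\frac{7}{6052} + \frac{3 \sqrt{13}}{6052}\right)$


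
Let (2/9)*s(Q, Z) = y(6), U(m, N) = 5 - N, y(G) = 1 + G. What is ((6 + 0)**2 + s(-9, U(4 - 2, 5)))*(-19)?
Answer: -2565/2 ≈ -1282.5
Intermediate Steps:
s(Q, Z) = 63/2 (s(Q, Z) = 9*(1 + 6)/2 = (9/2)*7 = 63/2)
((6 + 0)**2 + s(-9, U(4 - 2, 5)))*(-19) = ((6 + 0)**2 + 63/2)*(-19) = (6**2 + 63/2)*(-19) = (36 + 63/2)*(-19) = (135/2)*(-19) = -2565/2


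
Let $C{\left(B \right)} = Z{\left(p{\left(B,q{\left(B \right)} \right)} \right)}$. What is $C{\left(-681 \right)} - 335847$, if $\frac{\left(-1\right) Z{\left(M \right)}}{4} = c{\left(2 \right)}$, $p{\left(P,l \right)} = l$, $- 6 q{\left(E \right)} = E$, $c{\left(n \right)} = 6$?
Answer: $-335871$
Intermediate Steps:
$q{\left(E \right)} = - \frac{E}{6}$
$Z{\left(M \right)} = -24$ ($Z{\left(M \right)} = \left(-4\right) 6 = -24$)
$C{\left(B \right)} = -24$
$C{\left(-681 \right)} - 335847 = -24 - 335847 = -335871$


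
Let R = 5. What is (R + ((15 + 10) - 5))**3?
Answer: 15625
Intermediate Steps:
(R + ((15 + 10) - 5))**3 = (5 + ((15 + 10) - 5))**3 = (5 + (25 - 5))**3 = (5 + 20)**3 = 25**3 = 15625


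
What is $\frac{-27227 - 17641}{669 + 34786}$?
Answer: $- \frac{44868}{35455} \approx -1.2655$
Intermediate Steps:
$\frac{-27227 - 17641}{669 + 34786} = - \frac{44868}{35455}$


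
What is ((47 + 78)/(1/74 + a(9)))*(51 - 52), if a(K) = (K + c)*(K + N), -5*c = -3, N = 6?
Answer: -9250/10657 ≈ -0.86797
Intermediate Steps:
c = ⅗ (c = -⅕*(-3) = ⅗ ≈ 0.60000)
a(K) = (6 + K)*(⅗ + K) (a(K) = (K + ⅗)*(K + 6) = (⅗ + K)*(6 + K) = (6 + K)*(⅗ + K))
((47 + 78)/(1/74 + a(9)))*(51 - 52) = ((47 + 78)/(1/74 + (18/5 + 9² + (33/5)*9)))*(51 - 52) = (125/(1/74 + (18/5 + 81 + 297/5)))*(-1) = (125/(1/74 + 144))*(-1) = (125/(10657/74))*(-1) = (125*(74/10657))*(-1) = (9250/10657)*(-1) = -9250/10657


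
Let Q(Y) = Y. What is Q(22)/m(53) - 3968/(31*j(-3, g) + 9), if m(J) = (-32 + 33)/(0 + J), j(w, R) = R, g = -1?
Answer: 14810/11 ≈ 1346.4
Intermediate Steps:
m(J) = 1/J
Q(22)/m(53) - 3968/(31*j(-3, g) + 9) = 22/(1/53) - 3968/(31*(-1) + 9) = 22/(1/53) - 3968/(-31 + 9) = 22*53 - 3968/(-22) = 1166 - 3968*(-1/22) = 1166 + 1984/11 = 14810/11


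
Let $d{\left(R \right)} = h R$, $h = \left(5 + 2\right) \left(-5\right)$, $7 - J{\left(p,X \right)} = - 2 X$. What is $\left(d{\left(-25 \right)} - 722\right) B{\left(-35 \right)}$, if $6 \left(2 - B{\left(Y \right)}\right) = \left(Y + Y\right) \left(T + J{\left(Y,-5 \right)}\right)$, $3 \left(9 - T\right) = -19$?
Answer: $22321$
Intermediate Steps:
$J{\left(p,X \right)} = 7 + 2 X$ ($J{\left(p,X \right)} = 7 - - 2 X = 7 + 2 X$)
$T = \frac{46}{3}$ ($T = 9 - - \frac{19}{3} = 9 + \frac{19}{3} = \frac{46}{3} \approx 15.333$)
$B{\left(Y \right)} = 2 - \frac{37 Y}{9}$ ($B{\left(Y \right)} = 2 - \frac{\left(Y + Y\right) \left(\frac{46}{3} + \left(7 + 2 \left(-5\right)\right)\right)}{6} = 2 - \frac{2 Y \left(\frac{46}{3} + \left(7 - 10\right)\right)}{6} = 2 - \frac{2 Y \left(\frac{46}{3} - 3\right)}{6} = 2 - \frac{2 Y \frac{37}{3}}{6} = 2 - \frac{\frac{74}{3} Y}{6} = 2 - \frac{37 Y}{9}$)
$h = -35$ ($h = 7 \left(-5\right) = -35$)
$d{\left(R \right)} = - 35 R$
$\left(d{\left(-25 \right)} - 722\right) B{\left(-35 \right)} = \left(\left(-35\right) \left(-25\right) - 722\right) \left(2 - - \frac{1295}{9}\right) = \left(875 - 722\right) \left(2 + \frac{1295}{9}\right) = 153 \cdot \frac{1313}{9} = 22321$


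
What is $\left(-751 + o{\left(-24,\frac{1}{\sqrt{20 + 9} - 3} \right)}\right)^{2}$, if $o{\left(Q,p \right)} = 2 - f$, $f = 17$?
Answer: $586756$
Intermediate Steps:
$o{\left(Q,p \right)} = -15$ ($o{\left(Q,p \right)} = 2 - 17 = -15$)
$\left(-751 + o{\left(-24,\frac{1}{\sqrt{20 + 9} - 3} \right)}\right)^{2} = \left(-751 - 15\right)^{2} = \left(-766\right)^{2} = 586756$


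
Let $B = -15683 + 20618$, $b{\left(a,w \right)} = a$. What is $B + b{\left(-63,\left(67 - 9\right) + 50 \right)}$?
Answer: $4872$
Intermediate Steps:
$B = 4935$
$B + b{\left(-63,\left(67 - 9\right) + 50 \right)} = 4935 - 63 = 4872$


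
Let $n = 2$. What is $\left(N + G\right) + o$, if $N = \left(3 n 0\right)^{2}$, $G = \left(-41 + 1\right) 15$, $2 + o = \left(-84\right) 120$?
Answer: $-10682$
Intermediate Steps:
$o = -10082$ ($o = -2 - 10080 = -10082$)
$G = -600$ ($G = \left(-40\right) 15 = -600$)
$N = 0$ ($N = \left(3 \cdot 2 \cdot 0\right)^{2} = \left(6 \cdot 0\right)^{2} = 0^{2} = 0$)
$\left(N + G\right) + o = \left(0 - 600\right) - 10082 = -600 - 10082 = -10682$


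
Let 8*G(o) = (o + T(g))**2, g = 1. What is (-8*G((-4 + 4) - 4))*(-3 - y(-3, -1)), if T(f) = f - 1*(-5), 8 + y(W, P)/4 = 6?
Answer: -20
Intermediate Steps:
y(W, P) = -8 (y(W, P) = -32 + 4*6 = -32 + 24 = -8)
T(f) = 5 + f (T(f) = f + 5 = 5 + f)
G(o) = (6 + o)**2/8 (G(o) = (o + (5 + 1))**2/8 = (o + 6)**2/8 = (6 + o)**2/8)
(-8*G((-4 + 4) - 4))*(-3 - y(-3, -1)) = (-(6 + ((-4 + 4) - 4))**2)*(-3 - 1*(-8)) = (-(6 + (0 - 4))**2)*(-3 + 8) = -(6 - 4)**2*5 = -2**2*5 = -4*5 = -20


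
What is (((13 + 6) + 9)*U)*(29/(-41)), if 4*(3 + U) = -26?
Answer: 7714/41 ≈ 188.15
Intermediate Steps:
U = -19/2 (U = -3 + (¼)*(-26) = -3 - 13/2 = -19/2 ≈ -9.5000)
(((13 + 6) + 9)*U)*(29/(-41)) = (((13 + 6) + 9)*(-19/2))*(29/(-41)) = ((19 + 9)*(-19/2))*(29*(-1/41)) = (28*(-19/2))*(-29/41) = -266*(-29/41) = 7714/41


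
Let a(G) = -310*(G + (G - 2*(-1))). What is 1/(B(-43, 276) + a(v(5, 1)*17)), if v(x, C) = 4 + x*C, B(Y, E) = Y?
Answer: -1/95523 ≈ -1.0469e-5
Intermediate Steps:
v(x, C) = 4 + C*x
a(G) = -620 - 620*G (a(G) = -310*(G + (G + 2)) = -310*(G + (2 + G)) = -310*(2 + 2*G) = -620 - 620*G)
1/(B(-43, 276) + a(v(5, 1)*17)) = 1/(-43 + (-620 - 620*(4 + 1*5)*17)) = 1/(-43 + (-620 - 620*(4 + 5)*17)) = 1/(-43 + (-620 - 5580*17)) = 1/(-43 + (-620 - 620*153)) = 1/(-43 + (-620 - 94860)) = 1/(-43 - 95480) = 1/(-95523) = -1/95523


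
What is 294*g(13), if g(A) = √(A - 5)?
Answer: 588*√2 ≈ 831.56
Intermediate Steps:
g(A) = √(-5 + A)
294*g(13) = 294*√(-5 + 13) = 294*√8 = 294*(2*√2) = 588*√2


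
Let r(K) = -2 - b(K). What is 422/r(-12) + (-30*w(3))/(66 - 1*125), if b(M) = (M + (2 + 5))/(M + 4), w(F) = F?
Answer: -197294/1239 ≈ -159.24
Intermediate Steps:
b(M) = (7 + M)/(4 + M) (b(M) = (M + 7)/(4 + M) = (7 + M)/(4 + M))
r(K) = -2 - (7 + K)/(4 + K)
422/r(-12) + (-30*w(3))/(66 - 1*125) = 422/((3*(-5 - 1*(-12))/(4 - 12))) + (-30*3)/(66 - 1*125) = 422/((3*(-5 + 12)/(-8))) - 90/(66 - 125) = 422/((3*(-⅛)*7)) - 90/(-59) = 422/(-21/8) - 90*(-1/59) = 422*(-8/21) + 90/59 = -3376/21 + 90/59 = -197294/1239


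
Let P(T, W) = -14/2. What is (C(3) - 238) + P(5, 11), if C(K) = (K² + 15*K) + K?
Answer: -188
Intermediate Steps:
P(T, W) = -7 (P(T, W) = -14*½ = -7)
C(K) = K² + 16*K
(C(3) - 238) + P(5, 11) = (3*(16 + 3) - 238) - 7 = (3*19 - 238) - 7 = (57 - 238) - 7 = -181 - 7 = -188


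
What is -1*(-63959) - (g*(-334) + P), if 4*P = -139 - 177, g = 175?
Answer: 122488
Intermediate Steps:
P = -79 (P = (-139 - 177)/4 = (1/4)*(-316) = -79)
-1*(-63959) - (g*(-334) + P) = -1*(-63959) - (175*(-334) - 79) = 63959 - (-58450 - 79) = 63959 - 1*(-58529) = 63959 + 58529 = 122488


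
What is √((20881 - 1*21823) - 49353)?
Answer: I*√50295 ≈ 224.27*I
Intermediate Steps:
√((20881 - 1*21823) - 49353) = √((20881 - 21823) - 49353) = √(-942 - 49353) = √(-50295) = I*√50295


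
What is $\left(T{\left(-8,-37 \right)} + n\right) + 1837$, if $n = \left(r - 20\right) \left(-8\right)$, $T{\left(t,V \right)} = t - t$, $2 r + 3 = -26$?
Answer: $2113$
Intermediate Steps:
$r = - \frac{29}{2}$ ($r = - \frac{3}{2} + \frac{1}{2} \left(-26\right) = - \frac{3}{2} - 13 = - \frac{29}{2} \approx -14.5$)
$T{\left(t,V \right)} = 0$
$n = 276$ ($n = \left(- \frac{29}{2} - 20\right) \left(-8\right) = \left(- \frac{69}{2}\right) \left(-8\right) = 276$)
$\left(T{\left(-8,-37 \right)} + n\right) + 1837 = \left(0 + 276\right) + 1837 = 276 + 1837 = 2113$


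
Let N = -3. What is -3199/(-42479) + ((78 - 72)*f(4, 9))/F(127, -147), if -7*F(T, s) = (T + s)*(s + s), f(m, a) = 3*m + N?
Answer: 65549/5947060 ≈ 0.011022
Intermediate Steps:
f(m, a) = -3 + 3*m (f(m, a) = 3*m - 3 = -3 + 3*m)
F(T, s) = -2*s*(T + s)/7 (F(T, s) = -(T + s)*(s + s)/7 = -(T + s)*2*s/7 = -2*s*(T + s)/7)
-3199/(-42479) + ((78 - 72)*f(4, 9))/F(127, -147) = -3199/(-42479) + ((78 - 72)*(-3 + 3*4))/((-2/7*(-147)*(127 - 147))) = -3199*(-1/42479) + (6*(-3 + 12))/((-2/7*(-147)*(-20))) = 3199/42479 + (6*9)/(-840) = 3199/42479 + 54*(-1/840) = 3199/42479 - 9/140 = 65549/5947060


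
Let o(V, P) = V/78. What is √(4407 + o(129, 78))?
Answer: 5*√119210/26 ≈ 66.398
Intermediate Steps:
o(V, P) = V/78 (o(V, P) = V*(1/78) = V/78)
√(4407 + o(129, 78)) = √(4407 + (1/78)*129) = √(4407 + 43/26) = √(114625/26) = 5*√119210/26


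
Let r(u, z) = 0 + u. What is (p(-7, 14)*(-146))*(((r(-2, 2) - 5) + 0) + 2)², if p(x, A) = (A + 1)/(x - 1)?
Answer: 27375/4 ≈ 6843.8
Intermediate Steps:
r(u, z) = u
p(x, A) = (1 + A)/(-1 + x)
(p(-7, 14)*(-146))*(((r(-2, 2) - 5) + 0) + 2)² = (((1 + 14)/(-1 - 7))*(-146))*(((-2 - 5) + 0) + 2)² = ((15/(-8))*(-146))*((-7 + 0) + 2)² = (-⅛*15*(-146))*(-7 + 2)² = -15/8*(-146)*(-5)² = (1095/4)*25 = 27375/4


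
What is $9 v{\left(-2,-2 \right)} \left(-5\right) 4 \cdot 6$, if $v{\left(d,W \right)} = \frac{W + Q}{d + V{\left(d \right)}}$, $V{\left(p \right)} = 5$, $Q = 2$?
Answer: $0$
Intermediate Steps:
$v{\left(d,W \right)} = \frac{2 + W}{5 + d}$ ($v{\left(d,W \right)} = \frac{W + 2}{d + 5} = \frac{2 + W}{5 + d}$)
$9 v{\left(-2,-2 \right)} \left(-5\right) 4 \cdot 6 = 9 \frac{2 - 2}{5 - 2} \left(-5\right) 4 \cdot 6 = 9 \cdot \frac{1}{3} \cdot 0 \left(\left(-20\right) 6\right) = 9 \cdot \frac{1}{3} \cdot 0 \left(-120\right) = 9 \cdot 0 \left(-120\right) = 0 \left(-120\right) = 0$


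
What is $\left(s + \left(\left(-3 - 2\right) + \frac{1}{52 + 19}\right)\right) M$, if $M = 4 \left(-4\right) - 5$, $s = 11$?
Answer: $- \frac{8967}{71} \approx -126.3$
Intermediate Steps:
$M = -21$ ($M = -16 - 5 = -21$)
$\left(s + \left(\left(-3 - 2\right) + \frac{1}{52 + 19}\right)\right) M = \left(11 + \left(\left(-3 - 2\right) + \frac{1}{52 + 19}\right)\right) \left(-21\right) = \left(11 - \left(5 - \frac{1}{71}\right)\right) \left(-21\right) = \left(11 + \left(-5 + \frac{1}{71}\right)\right) \left(-21\right) = \left(11 - \frac{354}{71}\right) \left(-21\right) = \frac{427}{71} \left(-21\right) = - \frac{8967}{71}$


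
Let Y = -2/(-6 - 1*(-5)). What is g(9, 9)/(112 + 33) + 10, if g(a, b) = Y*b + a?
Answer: 1477/145 ≈ 10.186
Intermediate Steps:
Y = 2 (Y = -2/(-6 + 5) = -2/(-1) = -2*(-1) = 2)
g(a, b) = a + 2*b (g(a, b) = 2*b + a = a + 2*b)
g(9, 9)/(112 + 33) + 10 = (9 + 2*9)/(112 + 33) + 10 = (9 + 18)/145 + 10 = (1/145)*27 + 10 = 27/145 + 10 = 1477/145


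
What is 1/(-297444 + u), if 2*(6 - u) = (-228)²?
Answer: -1/323430 ≈ -3.0919e-6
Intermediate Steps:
u = -25986 (u = 6 - ½*(-228)² = 6 - ½*51984 = 6 - 25992 = -25986)
1/(-297444 + u) = 1/(-297444 - 25986) = 1/(-323430) = -1/323430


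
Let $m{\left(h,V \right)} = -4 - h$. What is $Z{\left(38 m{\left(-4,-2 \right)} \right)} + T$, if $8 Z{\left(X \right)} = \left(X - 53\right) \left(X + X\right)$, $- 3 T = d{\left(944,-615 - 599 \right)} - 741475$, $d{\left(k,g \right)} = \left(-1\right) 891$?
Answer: $\frac{742366}{3} \approx 2.4746 \cdot 10^{5}$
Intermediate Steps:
$d{\left(k,g \right)} = -891$
$T = \frac{742366}{3}$ ($T = - \frac{-891 - 741475}{3} = \left(- \frac{1}{3}\right) \left(-742366\right) = \frac{742366}{3} \approx 2.4746 \cdot 10^{5}$)
$Z{\left(X \right)} = \frac{X \left(-53 + X\right)}{4}$ ($Z{\left(X \right)} = \frac{\left(X - 53\right) \left(X + X\right)}{8} = \frac{\left(-53 + X\right) 2 X}{8} = \frac{2 X \left(-53 + X\right)}{8} = \frac{X \left(-53 + X\right)}{4}$)
$Z{\left(38 m{\left(-4,-2 \right)} \right)} + T = \frac{38 \left(-4 - -4\right) \left(-53 + 38 \left(-4 - -4\right)\right)}{4} + \frac{742366}{3} = \frac{38 \left(-4 + 4\right) \left(-53 + 38 \left(-4 + 4\right)\right)}{4} + \frac{742366}{3} = \frac{38 \cdot 0 \left(-53 + 38 \cdot 0\right)}{4} + \frac{742366}{3} = \frac{1}{4} \cdot 0 \left(-53 + 0\right) + \frac{742366}{3} = \frac{1}{4} \cdot 0 \left(-53\right) + \frac{742366}{3} = 0 + \frac{742366}{3} = \frac{742366}{3}$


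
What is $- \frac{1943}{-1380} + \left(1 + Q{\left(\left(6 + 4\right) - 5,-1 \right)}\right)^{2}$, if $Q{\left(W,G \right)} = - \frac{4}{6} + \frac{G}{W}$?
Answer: $\frac{29513}{20700} \approx 1.4257$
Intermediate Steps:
$Q{\left(W,G \right)} = - \frac{2}{3} + \frac{G}{W}$ ($Q{\left(W,G \right)} = \left(-4\right) \frac{1}{6} + \frac{G}{W} = - \frac{2}{3} + \frac{G}{W}$)
$- \frac{1943}{-1380} + \left(1 + Q{\left(\left(6 + 4\right) - 5,-1 \right)}\right)^{2} = - \frac{1943}{-1380} + \left(1 - \left(\frac{2}{3} + \frac{1}{\left(6 + 4\right) - 5}\right)\right)^{2} = \left(-1943\right) \left(- \frac{1}{1380}\right) + \left(1 - \left(\frac{2}{3} + \frac{1}{10 - 5}\right)\right)^{2} = \frac{1943}{1380} + \left(1 - \frac{13}{15}\right)^{2} = \frac{1943}{1380} + \left(\frac{2}{15}\right)^{2} = \frac{1943}{1380} + \frac{4}{225} = \frac{29513}{20700}$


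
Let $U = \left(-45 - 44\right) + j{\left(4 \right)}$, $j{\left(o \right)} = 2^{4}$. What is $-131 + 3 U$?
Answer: $-350$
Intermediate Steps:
$j{\left(o \right)} = 16$
$U = -73$ ($U = \left(-45 - 44\right) + 16 = -89 + 16 = -73$)
$-131 + 3 U = -131 + 3 \left(-73\right) = -131 - 219 = -350$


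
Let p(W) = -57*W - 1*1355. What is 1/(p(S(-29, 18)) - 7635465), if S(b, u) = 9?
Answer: -1/7637333 ≈ -1.3094e-7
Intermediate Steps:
p(W) = -1355 - 57*W (p(W) = -57*W - 1355 = -1355 - 57*W)
1/(p(S(-29, 18)) - 7635465) = 1/((-1355 - 57*9) - 7635465) = 1/((-1355 - 513) - 7635465) = 1/(-1868 - 7635465) = 1/(-7637333) = -1/7637333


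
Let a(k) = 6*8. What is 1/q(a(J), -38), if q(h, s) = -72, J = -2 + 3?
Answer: -1/72 ≈ -0.013889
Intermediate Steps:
J = 1
a(k) = 48
1/q(a(J), -38) = 1/(-72) = -1/72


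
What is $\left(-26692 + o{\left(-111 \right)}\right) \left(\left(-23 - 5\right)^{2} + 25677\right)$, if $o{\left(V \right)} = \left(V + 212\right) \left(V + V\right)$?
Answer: $-1299605554$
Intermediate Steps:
$o{\left(V \right)} = 2 V \left(212 + V\right)$ ($o{\left(V \right)} = \left(212 + V\right) 2 V = 2 V \left(212 + V\right)$)
$\left(-26692 + o{\left(-111 \right)}\right) \left(\left(-23 - 5\right)^{2} + 25677\right) = \left(-26692 + 2 \left(-111\right) \left(212 - 111\right)\right) \left(\left(-23 - 5\right)^{2} + 25677\right) = \left(-26692 + 2 \left(-111\right) 101\right) \left(\left(-28\right)^{2} + 25677\right) = \left(-26692 - 22422\right) \left(784 + 25677\right) = \left(-49114\right) 26461 = -1299605554$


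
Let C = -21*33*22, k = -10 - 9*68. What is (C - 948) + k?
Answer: -16816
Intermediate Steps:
k = -622 (k = -10 - 612 = -622)
C = -15246 (C = -693*22 = -15246)
(C - 948) + k = (-15246 - 948) - 622 = -16194 - 622 = -16816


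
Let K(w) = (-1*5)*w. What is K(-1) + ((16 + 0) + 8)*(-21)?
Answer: -499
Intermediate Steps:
K(w) = -5*w
K(-1) + ((16 + 0) + 8)*(-21) = -5*(-1) + ((16 + 0) + 8)*(-21) = 5 + (16 + 8)*(-21) = 5 + 24*(-21) = 5 - 504 = -499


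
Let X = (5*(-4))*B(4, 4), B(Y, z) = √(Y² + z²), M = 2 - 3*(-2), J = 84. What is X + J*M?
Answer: 672 - 80*√2 ≈ 558.86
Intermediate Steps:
M = 8 (M = 2 + 6 = 8)
X = -80*√2 (X = (5*(-4))*√(4² + 4²) = -20*√(16 + 16) = -80*√2 ≈ -113.14)
X + J*M = -80*√2 + 84*8 = -80*√2 + 672 = 672 - 80*√2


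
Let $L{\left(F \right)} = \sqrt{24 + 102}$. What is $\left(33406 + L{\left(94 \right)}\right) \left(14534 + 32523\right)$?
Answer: $1571986142 + 141171 \sqrt{14} \approx 1.5725 \cdot 10^{9}$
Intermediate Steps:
$L{\left(F \right)} = 3 \sqrt{14}$ ($L{\left(F \right)} = \sqrt{126} = 3 \sqrt{14}$)
$\left(33406 + L{\left(94 \right)}\right) \left(14534 + 32523\right) = \left(33406 + 3 \sqrt{14}\right) \left(14534 + 32523\right) = \left(33406 + 3 \sqrt{14}\right) 47057 = 1571986142 + 141171 \sqrt{14}$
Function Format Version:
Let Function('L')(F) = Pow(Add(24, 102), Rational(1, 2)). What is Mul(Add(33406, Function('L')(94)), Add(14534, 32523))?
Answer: Add(1571986142, Mul(141171, Pow(14, Rational(1, 2)))) ≈ 1.5725e+9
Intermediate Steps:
Function('L')(F) = Mul(3, Pow(14, Rational(1, 2))) (Function('L')(F) = Pow(126, Rational(1, 2)) = Mul(3, Pow(14, Rational(1, 2))))
Mul(Add(33406, Function('L')(94)), Add(14534, 32523)) = Mul(Add(33406, Mul(3, Pow(14, Rational(1, 2)))), Add(14534, 32523)) = Mul(Add(33406, Mul(3, Pow(14, Rational(1, 2)))), 47057) = Add(1571986142, Mul(141171, Pow(14, Rational(1, 2))))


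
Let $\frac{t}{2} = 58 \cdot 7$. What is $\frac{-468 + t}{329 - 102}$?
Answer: $\frac{344}{227} \approx 1.5154$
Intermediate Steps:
$t = 812$ ($t = 2 \cdot 58 \cdot 7 = 2 \cdot 406 = 812$)
$\frac{-468 + t}{329 - 102} = \frac{-468 + 812}{329 - 102} = \frac{344}{227}$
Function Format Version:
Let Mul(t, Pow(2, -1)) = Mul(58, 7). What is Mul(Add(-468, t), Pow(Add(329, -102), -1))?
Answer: Rational(344, 227) ≈ 1.5154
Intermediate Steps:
t = 812 (t = Mul(2, Mul(58, 7)) = Mul(2, 406) = 812)
Mul(Add(-468, t), Pow(Add(329, -102), -1)) = Mul(Add(-468, 812), Pow(Add(329, -102), -1)) = Mul(344, Pow(227, -1)) = Mul(344, Rational(1, 227)) = Rational(344, 227)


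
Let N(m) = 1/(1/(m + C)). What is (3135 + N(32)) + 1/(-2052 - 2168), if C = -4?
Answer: 13347859/4220 ≈ 3163.0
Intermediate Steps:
N(m) = -4 + m (N(m) = 1/(1/(m - 4)) = 1/(1/(-4 + m)) = -4 + m)
(3135 + N(32)) + 1/(-2052 - 2168) = (3135 + (-4 + 32)) + 1/(-2052 - 2168) = (3135 + 28) + 1/(-4220) = 3163 - 1/4220 = 13347859/4220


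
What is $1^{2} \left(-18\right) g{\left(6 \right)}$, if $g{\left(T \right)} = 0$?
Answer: $0$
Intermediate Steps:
$1^{2} \left(-18\right) g{\left(6 \right)} = 1^{2} \left(-18\right) 0 = 1 \left(-18\right) 0 = \left(-18\right) 0 = 0$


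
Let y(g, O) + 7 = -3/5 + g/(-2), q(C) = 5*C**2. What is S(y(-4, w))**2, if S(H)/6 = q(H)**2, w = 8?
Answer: 13600871940096/625 ≈ 2.1761e+10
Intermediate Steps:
y(g, O) = -38/5 - g/2 (y(g, O) = -7 + (-3/5 + g/(-2)) = -7 + (-3*1/5 + g*(-1/2)) = -7 + (-3/5 - g/2) = -38/5 - g/2)
S(H) = 150*H**4 (S(H) = 6*(5*H**2)**2 = 6*(25*H**4) = 150*H**4)
S(y(-4, w))**2 = (150*(-38/5 - 1/2*(-4))**4)**2 = (150*(-38/5 + 2)**4)**2 = (150*(-28/5)**4)**2 = (150*(614656/625))**2 = (3687936/25)**2 = 13600871940096/625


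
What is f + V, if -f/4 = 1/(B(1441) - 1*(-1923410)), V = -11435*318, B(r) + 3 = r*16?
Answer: -7077981800794/1946463 ≈ -3.6363e+6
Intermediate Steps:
B(r) = -3 + 16*r (B(r) = -3 + r*16 = -3 + 16*r)
V = -3636330
f = -4/1946463 (f = -4/((-3 + 16*1441) - 1*(-1923410)) = -4/((-3 + 23056) + 1923410) = -4/(23053 + 1923410) = -4/1946463 ≈ -2.0550e-6)
f + V = -4/1946463 - 3636330 = -7077981800794/1946463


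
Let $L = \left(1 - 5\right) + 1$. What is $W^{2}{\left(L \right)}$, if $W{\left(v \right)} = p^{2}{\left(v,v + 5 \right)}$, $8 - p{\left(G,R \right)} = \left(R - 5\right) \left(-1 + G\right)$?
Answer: $256$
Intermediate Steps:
$p{\left(G,R \right)} = 8 - \left(-1 + G\right) \left(-5 + R\right)$ ($p{\left(G,R \right)} = 8 - \left(R - 5\right) \left(-1 + G\right) = 8 - \left(-5 + R\right) \left(-1 + G\right) = 8 - \left(-1 + G\right) \left(-5 + R\right)$)
$L = -3$ ($L = -4 + 1 = -3$)
$W{\left(v \right)} = \left(8 + 6 v - v \left(5 + v\right)\right)^{2}$ ($W{\left(v \right)} = \left(3 + \left(v + 5\right) + 5 v - v \left(v + 5\right)\right)^{2} = \left(3 + \left(5 + v\right) + 5 v - v \left(5 + v\right)\right)^{2} = \left(8 + 6 v - v \left(5 + v\right)\right)^{2}$)
$W^{2}{\left(L \right)} = \left(\left(8 - 3 - \left(-3\right)^{2}\right)^{2}\right)^{2} = \left(\left(8 - 3 - 9\right)^{2}\right)^{2} = \left(\left(-4\right)^{2}\right)^{2} = 16^{2} = 256$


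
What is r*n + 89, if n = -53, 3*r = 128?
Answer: -6517/3 ≈ -2172.3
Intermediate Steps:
r = 128/3 (r = (⅓)*128 = 128/3 ≈ 42.667)
r*n + 89 = (128/3)*(-53) + 89 = -6784/3 + 89 = -6517/3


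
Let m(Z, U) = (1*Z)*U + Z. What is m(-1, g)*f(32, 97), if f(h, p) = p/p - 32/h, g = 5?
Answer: 0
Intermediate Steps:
m(Z, U) = Z + U*Z (m(Z, U) = Z*U + Z = U*Z + Z = Z + U*Z)
f(h, p) = 1 - 32/h
m(-1, g)*f(32, 97) = (-(1 + 5))*((-32 + 32)/32) = (-1*6)*((1/32)*0) = -6*0 = 0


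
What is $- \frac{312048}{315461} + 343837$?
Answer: $\frac{108466851809}{315461} \approx 3.4384 \cdot 10^{5}$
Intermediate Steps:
$- \frac{312048}{315461} + 343837 = \frac{108466851809}{315461}$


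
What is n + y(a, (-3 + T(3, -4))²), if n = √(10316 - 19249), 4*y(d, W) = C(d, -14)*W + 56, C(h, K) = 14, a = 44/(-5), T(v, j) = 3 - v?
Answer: 91/2 + I*√8933 ≈ 45.5 + 94.515*I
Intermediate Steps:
a = -44/5 (a = 44*(-⅕) = -44/5 ≈ -8.8000)
y(d, W) = 14 + 7*W/2 (y(d, W) = (14*W + 56)/4 = (56 + 14*W)/4 = 14 + 7*W/2)
n = I*√8933 (n = √(-8933) = I*√8933 ≈ 94.515*I)
n + y(a, (-3 + T(3, -4))²) = I*√8933 + (14 + 7*(-3 + (3 - 1*3))²/2) = I*√8933 + (14 + 7*(-3 + (3 - 3))²/2) = I*√8933 + (14 + 7*(-3 + 0)²/2) = I*√8933 + (14 + (7/2)*(-3)²) = I*√8933 + (14 + (7/2)*9) = I*√8933 + (14 + 63/2) = I*√8933 + 91/2 = 91/2 + I*√8933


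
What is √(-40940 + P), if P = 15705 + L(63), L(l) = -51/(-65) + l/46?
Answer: I*√225584164910/2990 ≈ 158.85*I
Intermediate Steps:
L(l) = 51/65 + l/46 (L(l) = -51*(-1/65) + l*(1/46) = 51/65 + l/46)
P = 46964391/2990 (P = 15705 + (51/65 + (1/46)*63) = 15705 + (51/65 + 63/46) = 15705 + 6441/2990 = 46964391/2990 ≈ 15707.)
√(-40940 + P) = √(-40940 + 46964391/2990) = √(-75446209/2990) = I*√225584164910/2990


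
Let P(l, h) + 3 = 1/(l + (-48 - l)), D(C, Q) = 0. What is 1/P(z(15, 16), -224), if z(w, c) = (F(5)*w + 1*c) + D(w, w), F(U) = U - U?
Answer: -48/145 ≈ -0.33103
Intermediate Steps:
F(U) = 0
z(w, c) = c (z(w, c) = (0*w + 1*c) + 0 = (0 + c) + 0 = c + 0 = c)
P(l, h) = -145/48 (P(l, h) = -3 + 1/(l + (-48 - l)) = -3 + 1/(-48) = -3 - 1/48 = -145/48)
1/P(z(15, 16), -224) = 1/(-145/48) = -48/145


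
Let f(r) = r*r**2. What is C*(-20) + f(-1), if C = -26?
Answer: 519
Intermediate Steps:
f(r) = r**3
C*(-20) + f(-1) = -26*(-20) + (-1)**3 = 520 - 1 = 519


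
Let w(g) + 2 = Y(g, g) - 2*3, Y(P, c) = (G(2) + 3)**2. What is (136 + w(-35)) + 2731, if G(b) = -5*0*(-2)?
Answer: 2868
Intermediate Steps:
G(b) = 0 (G(b) = 0*(-2) = 0)
Y(P, c) = 9 (Y(P, c) = (0 + 3)**2 = 3**2 = 9)
w(g) = 1 (w(g) = -2 + (9 - 2*3) = -2 + (9 - 6) = -2 + 3 = 1)
(136 + w(-35)) + 2731 = (136 + 1) + 2731 = 137 + 2731 = 2868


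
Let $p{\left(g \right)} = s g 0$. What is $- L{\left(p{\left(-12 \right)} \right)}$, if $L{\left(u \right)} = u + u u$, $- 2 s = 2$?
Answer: $0$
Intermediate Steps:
$s = -1$ ($s = \left(- \frac{1}{2}\right) 2 = -1$)
$p{\left(g \right)} = 0$ ($p{\left(g \right)} = - g 0 = 0$)
$L{\left(u \right)} = u + u^{2}$
$- L{\left(p{\left(-12 \right)} \right)} = - 0 \left(1 + 0\right) = - 0 \cdot 1 = \left(-1\right) 0 = 0$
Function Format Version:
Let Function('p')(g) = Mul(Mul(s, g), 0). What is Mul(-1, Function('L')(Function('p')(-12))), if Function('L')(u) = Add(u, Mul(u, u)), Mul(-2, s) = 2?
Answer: 0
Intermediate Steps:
s = -1 (s = Mul(Rational(-1, 2), 2) = -1)
Function('p')(g) = 0 (Function('p')(g) = Mul(Mul(-1, g), 0) = 0)
Function('L')(u) = Add(u, Pow(u, 2))
Mul(-1, Function('L')(Function('p')(-12))) = Mul(-1, Mul(0, Add(1, 0))) = Mul(-1, Mul(0, 1)) = Mul(-1, 0) = 0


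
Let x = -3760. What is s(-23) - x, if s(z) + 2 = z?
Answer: 3735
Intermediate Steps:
s(z) = -2 + z
s(-23) - x = (-2 - 23) - 1*(-3760) = -25 + 3760 = 3735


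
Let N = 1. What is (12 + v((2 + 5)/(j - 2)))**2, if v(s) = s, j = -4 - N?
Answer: 121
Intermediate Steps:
j = -5 (j = -4 - 1*1 = -4 - 1 = -5)
(12 + v((2 + 5)/(j - 2)))**2 = (12 + (2 + 5)/(-5 - 2))**2 = (12 + 7/(-7))**2 = (12 + 7*(-1/7))**2 = (12 - 1)**2 = 11**2 = 121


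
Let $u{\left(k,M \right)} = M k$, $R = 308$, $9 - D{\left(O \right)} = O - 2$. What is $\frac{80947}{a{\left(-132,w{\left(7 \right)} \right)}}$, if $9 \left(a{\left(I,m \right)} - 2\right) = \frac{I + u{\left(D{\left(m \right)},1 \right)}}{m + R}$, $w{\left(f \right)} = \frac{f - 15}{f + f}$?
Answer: $\frac{522593832}{12631} \approx 41374.0$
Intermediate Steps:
$D{\left(O \right)} = 11 - O$ ($D{\left(O \right)} = 9 - \left(O - 2\right) = 9 - \left(-2 + O\right) = 11 - O$)
$w{\left(f \right)} = \frac{-15 + f}{2 f}$
$a{\left(I,m \right)} = 2 + \frac{11 + I - m}{9 \left(308 + m\right)}$ ($a{\left(I,m \right)} = 2 + \frac{\left(I + 1 \left(11 - m\right)\right) \frac{1}{m + 308}}{9} = 2 + \frac{\left(I - \left(-11 + m\right)\right) \frac{1}{308 + m}}{9} = 2 + \frac{\left(11 + I - m\right) \frac{1}{308 + m}}{9} = 2 + \frac{\frac{1}{308 + m} \left(11 + I - m\right)}{9} = 2 + \frac{11 + I - m}{9 \left(308 + m\right)}$)
$\frac{80947}{a{\left(-132,w{\left(7 \right)} \right)}} = \frac{80947}{\frac{1}{9} \frac{1}{308 + \frac{-15 + 7}{2 \cdot 7}} \left(5555 - 132 + 17 \frac{-15 + 7}{2 \cdot 7}\right)} = \frac{80947}{\frac{1}{9} \frac{1}{308 + \frac{1}{2} \cdot \frac{1}{7} \left(-8\right)} \left(5555 - 132 + 17 \cdot \frac{1}{2} \cdot \frac{1}{7} \left(-8\right)\right)} = \frac{80947}{\frac{1}{9} \frac{1}{308 - \frac{4}{7}} \left(5555 - 132 + 17 \left(- \frac{4}{7}\right)\right)} = \frac{80947}{\frac{1}{9} \frac{1}{\frac{2152}{7}} \left(5555 - 132 - \frac{68}{7}\right)} = \frac{80947}{\frac{1}{9} \cdot \frac{7}{2152} \cdot \frac{37893}{7}} = \frac{80947}{\frac{12631}{6456}} = 80947 \cdot \frac{6456}{12631} = \frac{522593832}{12631}$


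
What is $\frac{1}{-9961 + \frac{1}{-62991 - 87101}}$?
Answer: $- \frac{150092}{1495066413} \approx -0.00010039$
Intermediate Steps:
$\frac{1}{-9961 + \frac{1}{-62991 - 87101}} = \frac{1}{-9961 + \frac{1}{-150092}} = \frac{1}{-9961 - \frac{1}{150092}} = \frac{1}{- \frac{1495066413}{150092}} = - \frac{150092}{1495066413}$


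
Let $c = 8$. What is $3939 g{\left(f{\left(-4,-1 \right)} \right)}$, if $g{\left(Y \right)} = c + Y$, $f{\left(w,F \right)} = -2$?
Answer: $23634$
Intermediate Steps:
$g{\left(Y \right)} = 8 + Y$
$3939 g{\left(f{\left(-4,-1 \right)} \right)} = 3939 \left(8 - 2\right) = 3939 \cdot 6 = 23634$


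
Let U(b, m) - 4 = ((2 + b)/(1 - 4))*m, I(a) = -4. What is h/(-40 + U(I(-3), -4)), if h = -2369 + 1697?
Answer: 504/29 ≈ 17.379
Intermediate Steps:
U(b, m) = 4 + m*(-⅔ - b/3) (U(b, m) = 4 + ((2 + b)/(1 - 4))*m = 4 + ((2 + b)/(-3))*m = 4 + ((2 + b)*(-⅓))*m = 4 + (-⅔ - b/3)*m = 4 + m*(-⅔ - b/3))
h = -672
h/(-40 + U(I(-3), -4)) = -672/(-40 + (4 - ⅔*(-4) - ⅓*(-4)*(-4))) = -672/(-40 + (4 + 8/3 - 16/3)) = -672/(-40 + 4/3) = -672/(-116/3) = -3/116*(-672) = 504/29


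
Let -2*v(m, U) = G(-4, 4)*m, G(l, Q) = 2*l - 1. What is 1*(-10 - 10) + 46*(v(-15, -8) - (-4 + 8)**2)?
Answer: -3861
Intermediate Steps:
G(l, Q) = -1 + 2*l
v(m, U) = 9*m/2 (v(m, U) = -(-1 + 2*(-4))*m/2 = -(-1 - 8)*m/2 = -(-9)*m/2 = 9*m/2)
1*(-10 - 10) + 46*(v(-15, -8) - (-4 + 8)**2) = 1*(-10 - 10) + 46*((9/2)*(-15) - (-4 + 8)**2) = 1*(-20) + 46*(-135/2 - 1*4**2) = -20 + 46*(-135/2 - 1*16) = -20 + 46*(-135/2 - 16) = -20 + 46*(-167/2) = -20 - 3841 = -3861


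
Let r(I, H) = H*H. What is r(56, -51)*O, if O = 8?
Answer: 20808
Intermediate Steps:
r(I, H) = H²
r(56, -51)*O = (-51)²*8 = 2601*8 = 20808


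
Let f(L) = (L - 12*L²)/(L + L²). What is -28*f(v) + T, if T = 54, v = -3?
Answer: 572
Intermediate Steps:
f(L) = (L - 12*L²)/(L + L²)
-28*f(v) + T = -28*(1 - 12*(-3))/(1 - 3) + 54 = -28*(1 + 36)/(-2) + 54 = -(-14)*37 + 54 = -28*(-37/2) + 54 = 518 + 54 = 572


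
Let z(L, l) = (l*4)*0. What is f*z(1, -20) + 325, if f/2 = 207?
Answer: 325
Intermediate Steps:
z(L, l) = 0 (z(L, l) = (4*l)*0 = 0)
f = 414 (f = 2*207 = 414)
f*z(1, -20) + 325 = 414*0 + 325 = 0 + 325 = 325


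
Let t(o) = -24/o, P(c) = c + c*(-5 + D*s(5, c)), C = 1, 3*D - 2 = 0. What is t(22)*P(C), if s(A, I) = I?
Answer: 40/11 ≈ 3.6364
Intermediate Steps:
D = 2/3 (D = 2/3 + (1/3)*0 = 2/3 + 0 = 2/3 ≈ 0.66667)
P(c) = c + c*(-5 + 2*c/3)
t(22)*P(C) = (-24/22)*((2/3)*1*(-6 + 1)) = (-24*1/22)*((2/3)*1*(-5)) = -12/11*(-10/3) = 40/11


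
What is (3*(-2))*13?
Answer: -78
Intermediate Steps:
(3*(-2))*13 = -6*13 = -78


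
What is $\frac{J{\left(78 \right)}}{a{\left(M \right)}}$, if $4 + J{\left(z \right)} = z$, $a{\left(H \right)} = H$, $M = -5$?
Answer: $- \frac{74}{5} \approx -14.8$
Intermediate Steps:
$J{\left(z \right)} = -4 + z$
$\frac{J{\left(78 \right)}}{a{\left(M \right)}} = \frac{-4 + 78}{-5} = 74 \left(- \frac{1}{5}\right) = - \frac{74}{5}$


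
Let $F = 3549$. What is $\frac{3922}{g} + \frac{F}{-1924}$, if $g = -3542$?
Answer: $- \frac{773711}{262108} \approx -2.9519$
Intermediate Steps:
$\frac{3922}{g} + \frac{F}{-1924} = \frac{3922}{-3542} + \frac{3549}{-1924} = 3922 \left(- \frac{1}{3542}\right) + 3549 \left(- \frac{1}{1924}\right) = - \frac{1961}{1771} - \frac{273}{148} = - \frac{773711}{262108}$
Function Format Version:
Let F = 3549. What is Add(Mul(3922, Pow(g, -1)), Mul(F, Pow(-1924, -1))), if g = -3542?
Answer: Rational(-773711, 262108) ≈ -2.9519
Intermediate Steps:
Add(Mul(3922, Pow(g, -1)), Mul(F, Pow(-1924, -1))) = Add(Mul(3922, Pow(-3542, -1)), Mul(3549, Pow(-1924, -1))) = Add(Mul(3922, Rational(-1, 3542)), Mul(3549, Rational(-1, 1924))) = Add(Rational(-1961, 1771), Rational(-273, 148)) = Rational(-773711, 262108)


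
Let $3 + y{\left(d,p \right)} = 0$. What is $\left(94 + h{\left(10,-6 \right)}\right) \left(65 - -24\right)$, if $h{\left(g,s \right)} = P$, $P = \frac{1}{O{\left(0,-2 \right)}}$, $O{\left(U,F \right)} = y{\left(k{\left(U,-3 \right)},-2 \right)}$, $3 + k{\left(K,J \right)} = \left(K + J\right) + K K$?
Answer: $\frac{25009}{3} \approx 8336.3$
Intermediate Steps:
$k{\left(K,J \right)} = -3 + J + K + K^{2}$ ($k{\left(K,J \right)} = -3 + \left(\left(K + J\right) + K K\right) = -3 + \left(\left(J + K\right) + K^{2}\right) = -3 + \left(J + K + K^{2}\right) = -3 + J + K + K^{2}$)
$y{\left(d,p \right)} = -3$ ($y{\left(d,p \right)} = -3 + 0 = -3$)
$O{\left(U,F \right)} = -3$
$P = - \frac{1}{3}$ ($P = \frac{1}{-3} = - \frac{1}{3} \approx -0.33333$)
$h{\left(g,s \right)} = - \frac{1}{3}$
$\left(94 + h{\left(10,-6 \right)}\right) \left(65 - -24\right) = \left(94 - \frac{1}{3}\right) \left(65 - -24\right) = \frac{281 \left(65 + 24\right)}{3} = \frac{281}{3} \cdot 89 = \frac{25009}{3}$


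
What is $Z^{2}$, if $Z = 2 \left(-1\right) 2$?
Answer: $16$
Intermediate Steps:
$Z = -4$ ($Z = \left(-2\right) 2 = -4$)
$Z^{2} = \left(-4\right)^{2} = 16$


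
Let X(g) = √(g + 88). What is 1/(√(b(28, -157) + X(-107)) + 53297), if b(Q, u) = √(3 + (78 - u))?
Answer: 1/(53297 + √(√238 + I*√19)) ≈ 1.8761e-5 - 2.0e-10*I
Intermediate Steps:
b(Q, u) = √(81 - u)
X(g) = √(88 + g)
1/(√(b(28, -157) + X(-107)) + 53297) = 1/(√(√(81 - 1*(-157)) + √(88 - 107)) + 53297) = 1/(√(√(81 + 157) + √(-19)) + 53297) = 1/(√(√238 + I*√19) + 53297) = 1/(53297 + √(√238 + I*√19))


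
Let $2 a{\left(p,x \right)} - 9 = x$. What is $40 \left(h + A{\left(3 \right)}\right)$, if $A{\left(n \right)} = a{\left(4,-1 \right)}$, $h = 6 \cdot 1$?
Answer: $400$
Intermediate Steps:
$h = 6$
$a{\left(p,x \right)} = \frac{9}{2} + \frac{x}{2}$
$A{\left(n \right)} = 4$ ($A{\left(n \right)} = \frac{9}{2} + \frac{1}{2} \left(-1\right) = \frac{9}{2} - \frac{1}{2} = 4$)
$40 \left(h + A{\left(3 \right)}\right) = 40 \left(6 + 4\right) = 40 \cdot 10 = 400$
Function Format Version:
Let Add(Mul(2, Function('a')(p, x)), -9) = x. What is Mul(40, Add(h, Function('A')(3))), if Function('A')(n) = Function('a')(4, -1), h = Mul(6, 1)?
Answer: 400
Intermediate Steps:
h = 6
Function('a')(p, x) = Add(Rational(9, 2), Mul(Rational(1, 2), x))
Function('A')(n) = 4 (Function('A')(n) = Add(Rational(9, 2), Mul(Rational(1, 2), -1)) = Add(Rational(9, 2), Rational(-1, 2)) = 4)
Mul(40, Add(h, Function('A')(3))) = Mul(40, Add(6, 4)) = Mul(40, 10) = 400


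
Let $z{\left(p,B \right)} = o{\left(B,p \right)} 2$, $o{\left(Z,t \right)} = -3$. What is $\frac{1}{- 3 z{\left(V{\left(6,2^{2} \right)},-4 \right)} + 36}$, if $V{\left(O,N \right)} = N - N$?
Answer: $\frac{1}{54} \approx 0.018519$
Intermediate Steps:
$V{\left(O,N \right)} = 0$
$z{\left(p,B \right)} = -6$ ($z{\left(p,B \right)} = \left(-3\right) 2 = -6$)
$\frac{1}{- 3 z{\left(V{\left(6,2^{2} \right)},-4 \right)} + 36} = \frac{1}{\left(-3\right) \left(-6\right) + 36} = \frac{1}{18 + 36} = \frac{1}{54}$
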